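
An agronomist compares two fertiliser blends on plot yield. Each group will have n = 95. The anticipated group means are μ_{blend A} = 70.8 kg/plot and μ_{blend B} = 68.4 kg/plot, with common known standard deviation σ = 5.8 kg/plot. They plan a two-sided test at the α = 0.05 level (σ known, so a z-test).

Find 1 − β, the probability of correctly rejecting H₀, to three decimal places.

Standardized effect: d = |μ_{blend A} − μ_{blend B}| / σ = |70.8 − 68.4| / 5.8 = 0.4138
Noncentrality parameter: δ = d·√(n/2) = 0.4138 × √(95/2) = 2.8519
Critical value for a two-sided test at α = 0.05: z_{α/2} = 1.960.
Power = Φ(δ − 1.960) + Φ(−δ − 1.960) = Φ(0.892) + Φ(-4.812) = 0.8138 + 0.0000 = 0.8138.

Power ≈ 0.814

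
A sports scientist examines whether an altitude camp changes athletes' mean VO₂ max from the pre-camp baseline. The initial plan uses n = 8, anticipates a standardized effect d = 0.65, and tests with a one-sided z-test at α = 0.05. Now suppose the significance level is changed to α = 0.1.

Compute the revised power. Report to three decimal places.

δ = d·√n = 0.65 × √8 = 1.8385 (unchanged). New critical value: z_{0.1} = 1.282.
Revised power = Φ(δ − 1.282) = Φ(0.557) = 0.7112.

Power ≈ 0.711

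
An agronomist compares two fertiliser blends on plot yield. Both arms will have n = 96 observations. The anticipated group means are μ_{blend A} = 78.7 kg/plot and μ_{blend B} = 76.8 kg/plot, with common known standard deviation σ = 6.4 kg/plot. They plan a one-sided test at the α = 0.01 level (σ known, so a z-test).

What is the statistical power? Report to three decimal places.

Power ≈ 0.394

Standardized effect: d = |μ_{blend A} − μ_{blend B}| / σ = |78.7 − 76.8| / 6.4 = 0.2969
Noncentrality parameter: δ = d·√(n/2) = 0.2969 × √(96/2) = 2.0568
Critical value for a one-sided test at α = 0.01: z_α = 2.326.
Power = P(Z > 2.326 − δ) = Φ(-0.270) = 0.3938.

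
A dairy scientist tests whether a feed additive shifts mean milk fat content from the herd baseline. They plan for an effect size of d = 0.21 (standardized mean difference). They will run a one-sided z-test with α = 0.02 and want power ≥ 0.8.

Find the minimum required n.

For power 0.8 need Φ(δ − z_{0.02}) = 0.8, so δ = z_{0.02} + z_{0.20} = 2.054 + 0.842 = 2.895.
δ = d·√n ⇒ n = (δ/d)² = (2.895 / 0.21)² = 190.09.
Round up to the next whole unit.

n = 191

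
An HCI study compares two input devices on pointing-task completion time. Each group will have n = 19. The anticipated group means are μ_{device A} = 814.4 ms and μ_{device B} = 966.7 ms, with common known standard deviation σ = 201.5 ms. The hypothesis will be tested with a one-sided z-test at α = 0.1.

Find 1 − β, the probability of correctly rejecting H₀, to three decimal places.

Standardized effect: d = |μ_{device A} − μ_{device B}| / σ = |814.4 − 966.7| / 201.5 = 0.7558
Noncentrality parameter: λ = d·√(n/2) = 0.7558 × √(19/2) = 2.3296
One-sided α = 0.1 → critical value z_{0.1} = 1.282.
Power = Φ(λ − 1.282) = Φ(1.048) = 0.8527.

Power ≈ 0.853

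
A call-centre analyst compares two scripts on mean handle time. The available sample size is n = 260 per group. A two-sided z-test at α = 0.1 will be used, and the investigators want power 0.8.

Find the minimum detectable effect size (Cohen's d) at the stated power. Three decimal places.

Required noncentrality: δ = z_{0.05} + z_{0.20} = 1.645 + 0.842 = 2.486.
(Lower-tail contribution to power is negligible for δ > 0.)
δ = d·√(n/2) ⇒ d = δ/√(n/2) = 2.486/√(260/2) = 0.2181.

d ≈ 0.218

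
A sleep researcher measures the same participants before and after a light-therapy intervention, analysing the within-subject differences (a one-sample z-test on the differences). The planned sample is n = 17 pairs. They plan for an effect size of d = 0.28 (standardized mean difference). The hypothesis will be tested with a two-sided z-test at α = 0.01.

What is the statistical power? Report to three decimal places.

Noncentrality parameter: δ = d·√n = 0.28 × √17 = 1.1545
Critical value for a two-sided test at α = 0.01: z_{α/2} = 2.576.
Power = Φ(δ − 2.576) + Φ(−δ − 2.576) = Φ(-1.421) + Φ(-3.730) = 0.0776 + 0.0001 = 0.0777.

Power ≈ 0.078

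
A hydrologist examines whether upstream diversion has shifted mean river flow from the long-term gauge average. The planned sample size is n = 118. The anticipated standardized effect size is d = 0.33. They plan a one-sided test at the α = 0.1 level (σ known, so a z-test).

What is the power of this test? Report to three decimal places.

Power ≈ 0.989

Noncentrality parameter: δ = d·√n = 0.33 × √118 = 3.5847
One-sided α = 0.1 → critical value z_{0.1} = 1.282.
Power = P(Z > 1.282 − δ) = Φ(2.303) = 0.9894.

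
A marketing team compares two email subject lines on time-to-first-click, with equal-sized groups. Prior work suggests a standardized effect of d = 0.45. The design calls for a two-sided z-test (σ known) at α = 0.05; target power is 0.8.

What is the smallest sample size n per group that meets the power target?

Set Φ(δ − 1.960) = 0.8; then δ − 1.960 = Φ⁻¹(0.8) = 0.842, giving δ = 2.802.
(Ignoring the negligible lower-tail rejection probability gives the usual closed-form inversion.)
δ = d·√(n/2) ⇒ n = 2(δ/d)² = 2 × (2.802 / 0.45)² = 77.52.
Rounding up, n = 78 per group.

n = 78 per group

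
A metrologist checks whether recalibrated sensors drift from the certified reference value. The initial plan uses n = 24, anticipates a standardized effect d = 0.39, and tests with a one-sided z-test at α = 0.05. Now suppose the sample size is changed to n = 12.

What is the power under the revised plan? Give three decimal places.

With n = 12: δ = d·√n = 0.39 × √12 = 1.3510. Critical value z_{0.05} = 1.645.
Revised power = P(Z > 1.645 − δ) = Φ(-0.294) = 0.3844.

Power ≈ 0.384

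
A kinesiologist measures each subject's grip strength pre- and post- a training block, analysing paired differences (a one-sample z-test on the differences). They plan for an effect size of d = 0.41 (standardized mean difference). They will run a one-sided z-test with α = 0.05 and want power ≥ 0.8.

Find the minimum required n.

For power 0.8 need Φ(δ − z_{0.05}) = 0.8, so δ = z_{0.05} + z_{0.20} = 1.645 + 0.842 = 2.486.
δ = d·√n ⇒ n = (δ/d)² = (2.486 / 0.41)² = 36.78.
Rounding up, n = 37.

n = 37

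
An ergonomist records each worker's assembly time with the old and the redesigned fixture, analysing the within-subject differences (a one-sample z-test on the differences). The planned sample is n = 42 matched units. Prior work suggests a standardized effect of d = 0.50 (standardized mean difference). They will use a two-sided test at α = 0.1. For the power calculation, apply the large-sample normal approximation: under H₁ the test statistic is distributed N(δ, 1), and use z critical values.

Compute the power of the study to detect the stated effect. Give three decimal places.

Power ≈ 0.945

Noncentrality parameter: δ = d·√n = 0.50 × √42 = 3.2404
Critical value for a two-sided test at α = 0.1: z_{α/2} = 1.645.
Power = Φ(δ − 1.645) + Φ(−δ − 1.645) = Φ(1.596) + Φ(-4.885) = 0.9447 + 0.0000 = 0.9447.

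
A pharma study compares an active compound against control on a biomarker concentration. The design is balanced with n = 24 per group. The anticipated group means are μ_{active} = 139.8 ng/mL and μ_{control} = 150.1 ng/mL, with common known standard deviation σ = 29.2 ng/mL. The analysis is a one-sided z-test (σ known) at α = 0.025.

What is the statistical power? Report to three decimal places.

Power ≈ 0.230

Standardized effect: d = |μ_{active} − μ_{control}| / σ = |139.8 − 150.1| / 29.2 = 0.3527
Noncentrality parameter: δ = d·√(n/2) = 0.3527 × √(24/2) = 1.2219
One-sided α = 0.025 → critical value z_{0.025} = 1.960.
Power = Φ(δ − 1.960) = Φ(-0.738) = 0.2302.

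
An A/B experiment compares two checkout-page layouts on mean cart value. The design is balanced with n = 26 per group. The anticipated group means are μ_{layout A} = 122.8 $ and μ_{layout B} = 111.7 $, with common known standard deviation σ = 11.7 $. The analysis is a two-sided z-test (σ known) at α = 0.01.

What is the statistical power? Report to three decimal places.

Power ≈ 0.801

Standardized effect: d = |μ_{layout A} − μ_{layout B}| / σ = |122.8 − 111.7| / 11.7 = 0.9487
Noncentrality parameter: δ = d·√(n/2) = 0.9487 × √(26/2) = 3.4207
Two-sided α = 0.01 → critical value z_{0.005} = 2.576.
Power = Φ(δ − 2.576) + Φ(−δ − 2.576) = Φ(0.845) + Φ(-5.996) = 0.8009 + 0.0000 = 0.8009.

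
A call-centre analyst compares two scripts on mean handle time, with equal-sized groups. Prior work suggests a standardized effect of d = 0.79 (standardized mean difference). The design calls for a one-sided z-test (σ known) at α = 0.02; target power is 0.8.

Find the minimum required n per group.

Set Φ(δ − 2.054) = 0.8; then δ − 2.054 = Φ⁻¹(0.8) = 0.842, giving δ = 2.895.
δ = d·√(n/2) ⇒ n = 2(δ/d)² = 2 × (2.895 / 0.79)² = 26.86.
Rounding up, n = 27 per group.

n = 27 per group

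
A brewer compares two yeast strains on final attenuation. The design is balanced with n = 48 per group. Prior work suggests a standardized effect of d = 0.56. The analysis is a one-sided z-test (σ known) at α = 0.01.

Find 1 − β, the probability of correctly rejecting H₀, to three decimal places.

Noncentrality parameter: δ = d·√(n/2) = 0.56 × √(48/2) = 2.7434
Critical value for a one-sided test at α = 0.01: z_α = 2.326.
Power = Φ(δ − 2.326) = Φ(0.417) = 0.6617.

Power ≈ 0.662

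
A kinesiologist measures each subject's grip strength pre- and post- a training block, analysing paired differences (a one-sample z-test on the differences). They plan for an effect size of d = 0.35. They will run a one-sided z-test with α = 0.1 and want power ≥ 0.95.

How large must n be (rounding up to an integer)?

n = 70

Set Φ(δ − 1.282) = 0.95; then δ − 1.282 = Φ⁻¹(0.95) = 1.645, giving δ = 2.926.
δ = d·√n ⇒ n = (δ/d)² = (2.926 / 0.35)² = 69.91.
Rounding up, n = 70.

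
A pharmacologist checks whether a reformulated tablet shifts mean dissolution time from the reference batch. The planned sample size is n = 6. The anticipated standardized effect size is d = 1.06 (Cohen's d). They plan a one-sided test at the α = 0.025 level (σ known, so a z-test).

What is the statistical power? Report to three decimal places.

Power ≈ 0.738

Noncentrality parameter: λ = d·√n = 1.06 × √6 = 2.5965
One-sided α = 0.025 → critical value z_{0.025} = 1.960.
Power = Φ(λ − 1.960) = Φ(0.636) = 0.7378.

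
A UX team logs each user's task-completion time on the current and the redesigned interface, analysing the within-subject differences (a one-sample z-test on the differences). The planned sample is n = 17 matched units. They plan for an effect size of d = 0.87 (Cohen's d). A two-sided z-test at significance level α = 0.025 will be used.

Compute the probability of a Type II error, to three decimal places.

Noncentrality parameter: λ = d·√n = 0.87 × √17 = 3.5871
Critical value for a two-sided test at α = 0.025: z_{α/2} = 2.241.
Power = Φ(λ − 2.241) + Φ(−λ − 2.241) = Φ(1.346) + Φ(-5.829) = 0.9108 + 0.0000 = 0.9108.
Type II error: β = 1 − power = 1 − 0.9108 = 0.0892.

β ≈ 0.089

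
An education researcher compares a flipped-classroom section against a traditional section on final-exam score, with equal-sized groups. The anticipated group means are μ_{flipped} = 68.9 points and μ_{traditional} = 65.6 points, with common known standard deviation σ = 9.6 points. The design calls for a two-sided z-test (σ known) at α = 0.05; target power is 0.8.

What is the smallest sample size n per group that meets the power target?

n = 133 per group

Standardized effect: d = |μ_{flipped} − μ_{traditional}| / σ = |68.9 − 65.6| / 9.6 = 0.3438
Set Φ(δ − 1.960) = 0.8; then δ − 1.960 = Φ⁻¹(0.8) = 0.842, giving δ = 2.802.
(The Φ(−δ − z_{α/2}) term is vanishingly small for δ > 0 and is dropped in the standard sample-size formula.)
δ = d·√(n/2) ⇒ n = 2(δ/d)² = 2 × (2.802 / 0.3438)² = 132.85.
Round up to the next whole unit.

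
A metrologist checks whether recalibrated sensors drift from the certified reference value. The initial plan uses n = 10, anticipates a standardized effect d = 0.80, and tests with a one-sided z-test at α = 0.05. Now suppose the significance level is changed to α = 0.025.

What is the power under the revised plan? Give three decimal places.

δ = d·√n = 0.80 × √10 = 2.5298 (unchanged). New critical value: z_{0.025} = 1.960.
Revised power = P(Z > 1.960 − δ) = Φ(0.570) = 0.7156.

Power ≈ 0.716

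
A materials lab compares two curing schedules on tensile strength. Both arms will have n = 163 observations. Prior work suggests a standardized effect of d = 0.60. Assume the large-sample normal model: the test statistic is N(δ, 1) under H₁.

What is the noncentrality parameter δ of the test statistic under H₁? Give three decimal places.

δ ≈ 5.417

δ = d·√(n/2) = 0.60 × √(163/2) = 5.4166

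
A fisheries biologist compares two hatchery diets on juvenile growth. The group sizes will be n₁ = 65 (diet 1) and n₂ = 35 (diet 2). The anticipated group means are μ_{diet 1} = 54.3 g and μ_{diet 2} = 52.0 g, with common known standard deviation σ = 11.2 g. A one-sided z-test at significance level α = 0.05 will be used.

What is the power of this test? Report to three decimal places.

Standardized effect: d = |μ_{diet 1} − μ_{diet 2}| / σ = |54.3 − 52.0| / 11.2 = 0.2054
Noncentrality parameter: δ = d / √(1/n₁ + 1/n₂) = 0.2054 / √(1/65 + 1/35) = 0.9795
One-sided α = 0.05 → critical value z_{0.05} = 1.645.
Power = Φ(δ − 1.645) = Φ(-0.665) = 0.2529.

Power ≈ 0.253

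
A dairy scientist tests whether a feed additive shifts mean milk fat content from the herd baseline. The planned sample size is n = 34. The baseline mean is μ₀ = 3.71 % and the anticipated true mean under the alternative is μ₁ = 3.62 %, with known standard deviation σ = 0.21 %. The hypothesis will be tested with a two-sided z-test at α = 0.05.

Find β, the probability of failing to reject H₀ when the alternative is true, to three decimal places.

β ≈ 0.295

Standardized effect: d = |μ₁ − μ₀| / σ = |3.62 − 3.71| / 0.21 = 0.4286
Noncentrality parameter: δ = d·√n = 0.4286 × √34 = 2.4990
Critical value for a two-sided test at α = 0.05: z_{α/2} = 1.960.
Power = Φ(δ − 1.960) + Φ(−δ − 1.960) = Φ(0.539) + Φ(-4.459) = 0.7051 + 0.0000 = 0.7051.
Type II error: β = 1 − power = 1 − 0.7051 = 0.2949.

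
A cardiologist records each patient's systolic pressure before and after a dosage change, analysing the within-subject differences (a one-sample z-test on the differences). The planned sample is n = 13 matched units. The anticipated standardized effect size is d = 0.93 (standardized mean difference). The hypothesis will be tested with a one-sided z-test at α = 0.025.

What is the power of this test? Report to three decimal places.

Power ≈ 0.918

Noncentrality parameter: δ = d·√n = 0.93 × √13 = 3.3532
One-sided α = 0.025 → critical value z_{0.025} = 1.960.
Power = P(Z > 1.960 − δ) = Φ(1.393) = 0.9182.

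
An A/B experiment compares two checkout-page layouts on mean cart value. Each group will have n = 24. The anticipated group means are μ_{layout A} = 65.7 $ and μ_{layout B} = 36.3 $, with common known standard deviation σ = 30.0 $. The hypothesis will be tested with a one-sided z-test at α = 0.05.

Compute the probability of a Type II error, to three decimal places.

Standardized effect: d = |μ_{layout A} − μ_{layout B}| / σ = |65.7 − 36.3| / 30.0 = 0.9800
Noncentrality parameter: δ = d·√(n/2) = 0.9800 × √(24/2) = 3.3948
One-sided α = 0.05 → critical value z_{0.05} = 1.645.
Power = P(Z > 1.645 − δ) = Φ(1.750) = 0.9599.
Type II error: β = 1 − power = 1 − 0.9599 = 0.0401.

β ≈ 0.040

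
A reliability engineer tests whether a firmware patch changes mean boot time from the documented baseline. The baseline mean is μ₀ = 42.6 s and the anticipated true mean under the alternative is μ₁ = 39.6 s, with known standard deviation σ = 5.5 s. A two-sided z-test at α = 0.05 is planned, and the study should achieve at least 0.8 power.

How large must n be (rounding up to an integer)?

Standardized effect: d = |μ₁ − μ₀| / σ = |39.6 − 42.6| / 5.5 = 0.5455
Set Φ(δ − 1.960) = 0.8; then δ − 1.960 = Φ⁻¹(0.8) = 0.842, giving δ = 2.802.
(Ignoring the negligible lower-tail rejection probability gives the usual closed-form inversion.)
δ = d·√n ⇒ n = (δ/d)² = (2.802 / 0.5455)² = 26.38.
Round up to the next whole unit.

n = 27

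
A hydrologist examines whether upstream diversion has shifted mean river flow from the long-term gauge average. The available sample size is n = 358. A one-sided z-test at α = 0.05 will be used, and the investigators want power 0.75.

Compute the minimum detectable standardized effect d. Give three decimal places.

d ≈ 0.123

Need Φ(δ − 1.645) = 0.75, so δ = 1.645 + 0.674 = 2.319.
δ = d·√n ⇒ d = δ/√n = 2.319/√358 = 0.1226.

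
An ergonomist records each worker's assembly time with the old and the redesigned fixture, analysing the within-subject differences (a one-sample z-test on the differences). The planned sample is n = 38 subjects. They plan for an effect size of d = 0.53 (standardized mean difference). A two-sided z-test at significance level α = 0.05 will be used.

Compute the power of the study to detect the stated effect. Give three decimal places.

Noncentrality parameter: δ = d·√n = 0.53 × √38 = 3.2671
Critical value for a two-sided test at α = 0.05: z_{α/2} = 1.960.
Power = Φ(δ − 1.960) + Φ(−δ − 1.960) = Φ(1.307) + Φ(-5.227) = 0.9044 + 0.0000 = 0.9044.

Power ≈ 0.904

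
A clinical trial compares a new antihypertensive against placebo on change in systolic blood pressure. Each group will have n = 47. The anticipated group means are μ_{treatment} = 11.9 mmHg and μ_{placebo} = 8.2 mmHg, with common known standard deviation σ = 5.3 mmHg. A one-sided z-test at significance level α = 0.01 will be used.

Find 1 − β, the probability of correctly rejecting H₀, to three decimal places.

Standardized effect: d = |μ_{treatment} − μ_{placebo}| / σ = |11.9 − 8.2| / 5.3 = 0.6981
Noncentrality parameter: δ = d·√(n/2) = 0.6981 × √(47/2) = 3.3842
One-sided α = 0.01 → critical value z_{0.01} = 2.326.
Power = Φ(δ − 2.326) = Φ(1.058) = 0.8549.

Power ≈ 0.855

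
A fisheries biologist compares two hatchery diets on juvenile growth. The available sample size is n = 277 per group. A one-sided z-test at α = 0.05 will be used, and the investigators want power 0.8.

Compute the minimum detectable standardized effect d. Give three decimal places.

Need Φ(δ − 1.645) = 0.8, so δ = 1.645 + 0.842 = 2.486.
δ = d·√(n/2) ⇒ d = δ/√(n/2) = 2.486/√(277/2) = 0.2113.

d ≈ 0.211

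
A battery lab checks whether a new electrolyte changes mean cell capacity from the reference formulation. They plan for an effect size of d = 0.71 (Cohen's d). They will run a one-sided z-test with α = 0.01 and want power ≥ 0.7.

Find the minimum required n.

Set Φ(δ − 2.326) = 0.7; then δ − 2.326 = Φ⁻¹(0.7) = 0.524, giving δ = 2.851.
δ = d·√n ⇒ n = (δ/d)² = (2.851 / 0.71)² = 16.12.
Rounding up, n = 17.

n = 17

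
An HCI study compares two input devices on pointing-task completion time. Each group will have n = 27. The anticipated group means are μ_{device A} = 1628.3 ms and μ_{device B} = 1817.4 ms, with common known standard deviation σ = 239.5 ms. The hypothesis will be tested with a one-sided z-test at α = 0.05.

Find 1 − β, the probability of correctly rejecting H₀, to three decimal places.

Power ≈ 0.895

Standardized effect: d = |μ_{device A} − μ_{device B}| / σ = |1628.3 − 1817.4| / 239.5 = 0.7896
Noncentrality parameter: δ = d·√(n/2) = 0.7896 × √(27/2) = 2.9010
One-sided α = 0.05 → critical value z_{0.05} = 1.645.
Power = P(Z > 1.645 − δ) = Φ(1.256) = 0.8955.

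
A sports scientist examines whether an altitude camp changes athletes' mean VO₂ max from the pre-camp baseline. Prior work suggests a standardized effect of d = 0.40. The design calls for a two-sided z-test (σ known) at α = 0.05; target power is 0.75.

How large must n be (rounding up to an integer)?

For power 0.75 need Φ(δ − z_{0.025}) = 0.75, so δ = z_{0.025} + z_{0.25} = 1.960 + 0.674 = 2.634.
(For δ > 0 the lower-tail rejection region contributes negligibly to power, so the one-term inversion is standard.)
δ = d·√n ⇒ n = (δ/d)² = (2.634 / 0.40)² = 43.38.
Round up to the next whole unit.

n = 44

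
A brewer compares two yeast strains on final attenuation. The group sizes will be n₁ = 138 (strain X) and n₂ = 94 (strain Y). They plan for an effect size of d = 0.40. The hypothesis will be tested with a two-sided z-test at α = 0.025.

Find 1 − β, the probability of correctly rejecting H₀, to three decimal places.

Noncentrality parameter: λ = d / √(1/n₁ + 1/n₂) = 0.40 / √(1/138 + 1/94) = 2.9910
Critical value for a two-sided test at α = 0.025: z_{α/2} = 2.241.
Power = Φ(λ − 2.241) + Φ(−λ − 2.241) = Φ(0.750) + Φ(-5.232) = 0.7733 + 0.0000 = 0.7733.

Power ≈ 0.773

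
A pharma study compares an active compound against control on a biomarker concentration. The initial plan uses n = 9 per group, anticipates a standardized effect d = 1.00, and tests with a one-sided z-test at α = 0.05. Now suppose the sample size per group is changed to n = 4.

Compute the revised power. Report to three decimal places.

Power ≈ 0.409

With n = 4 per group: δ = d·√(n/2) = 1.00 × √(4/2) = 1.4142. Critical value z_{0.05} = 1.645.
Revised power = P(Z > 1.645 − δ) = Φ(-0.231) = 0.4088.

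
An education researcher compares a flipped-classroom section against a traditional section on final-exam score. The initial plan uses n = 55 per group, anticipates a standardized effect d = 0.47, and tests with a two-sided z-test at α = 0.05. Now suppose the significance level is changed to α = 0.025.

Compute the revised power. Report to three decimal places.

δ = d·√(n/2) = 0.47 × √(55/2) = 2.4647 (unchanged). New critical value: z_{0.0125} = 2.241.
Revised power = Φ(δ − 2.241) + Φ(−δ − 2.241) = Φ(0.223) + Φ(-4.706) = 0.5883 + 0.0000 = 0.5883.

Power ≈ 0.588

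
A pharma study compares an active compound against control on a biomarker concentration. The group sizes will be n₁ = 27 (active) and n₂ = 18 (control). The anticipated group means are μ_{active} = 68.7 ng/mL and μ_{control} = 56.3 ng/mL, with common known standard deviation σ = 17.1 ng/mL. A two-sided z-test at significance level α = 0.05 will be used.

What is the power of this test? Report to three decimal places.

Standardized effect: d = |μ_{active} − μ_{control}| / σ = |68.7 − 56.3| / 17.1 = 0.7251
Noncentrality parameter: δ = d / √(1/n₁ + 1/n₂) = 0.7251 / √(1/27 + 1/18) = 2.3831
Two-sided α = 0.05 → critical value z_{0.025} = 1.960.
Power = Φ(δ − 1.960) + Φ(−δ − 1.960) = Φ(0.423) + Φ(-4.343) = 0.6639 + 0.0000 = 0.6639.

Power ≈ 0.664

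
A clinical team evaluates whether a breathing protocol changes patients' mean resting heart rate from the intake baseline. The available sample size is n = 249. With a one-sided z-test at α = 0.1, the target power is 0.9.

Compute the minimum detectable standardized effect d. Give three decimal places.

d ≈ 0.162

Need Φ(δ − 1.282) = 0.9, so δ = 1.282 + 1.282 = 2.563.
δ = d·√n ⇒ d = δ/√n = 2.563/√249 = 0.1624.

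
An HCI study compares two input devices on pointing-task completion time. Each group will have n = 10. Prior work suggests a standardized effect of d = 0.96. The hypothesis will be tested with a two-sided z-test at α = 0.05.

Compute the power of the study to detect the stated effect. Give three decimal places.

Power ≈ 0.574

Noncentrality parameter: δ = d·√(n/2) = 0.96 × √(10/2) = 2.1466
Two-sided α = 0.05 → critical value z_{0.025} = 1.960.
Power = Φ(δ − 1.960) + Φ(−δ − 1.960) = Φ(0.187) + Φ(-4.107) = 0.5740 + 0.0000 = 0.5741.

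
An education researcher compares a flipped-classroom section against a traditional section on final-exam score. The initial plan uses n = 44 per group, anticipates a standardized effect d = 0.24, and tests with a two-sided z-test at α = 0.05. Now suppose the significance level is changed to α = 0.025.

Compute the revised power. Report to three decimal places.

δ = d·√(n/2) = 0.24 × √(44/2) = 1.1257 (unchanged). New critical value: z_{0.0125} = 2.241.
Revised power = Φ(δ − 2.241) + Φ(−δ − 2.241) = Φ(-1.116) + Φ(-3.367) = 0.1323 + 0.0004 = 0.1327.

Power ≈ 0.133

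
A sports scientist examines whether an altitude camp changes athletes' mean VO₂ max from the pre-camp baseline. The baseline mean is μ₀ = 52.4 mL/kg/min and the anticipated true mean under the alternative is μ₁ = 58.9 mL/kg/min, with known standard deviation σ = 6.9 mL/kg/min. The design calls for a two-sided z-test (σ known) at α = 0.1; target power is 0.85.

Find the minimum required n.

n = 9

Standardized effect: d = |μ₁ − μ₀| / σ = |58.9 − 52.4| / 6.9 = 0.9420
Set Φ(δ − 1.645) = 0.85; then δ − 1.645 = Φ⁻¹(0.85) = 1.036, giving δ = 2.681.
(Ignoring the negligible lower-tail rejection probability gives the usual closed-form inversion.)
δ = d·√n ⇒ n = (δ/d)² = (2.681 / 0.9420)² = 8.10.
Round up to the next whole unit.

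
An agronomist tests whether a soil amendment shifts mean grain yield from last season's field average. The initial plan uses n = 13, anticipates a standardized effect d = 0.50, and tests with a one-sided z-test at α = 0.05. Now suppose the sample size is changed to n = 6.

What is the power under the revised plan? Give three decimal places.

With n = 6: δ = d·√n = 0.50 × √6 = 1.2247. Critical value z_{0.05} = 1.645.
Revised power = P(Z > 1.645 − δ) = Φ(-0.420) = 0.3372.

Power ≈ 0.337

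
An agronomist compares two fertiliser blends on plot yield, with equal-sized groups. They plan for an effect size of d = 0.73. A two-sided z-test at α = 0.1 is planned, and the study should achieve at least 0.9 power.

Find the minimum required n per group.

n = 33 per group

Set Φ(δ − 1.645) = 0.9; then δ − 1.645 = Φ⁻¹(0.9) = 1.282, giving δ = 2.926.
(Ignoring the negligible lower-tail rejection probability gives the usual closed-form inversion.)
δ = d·√(n/2) ⇒ n = 2(δ/d)² = 2 × (2.926 / 0.73)² = 32.14.
Rounding up, n = 33 per group.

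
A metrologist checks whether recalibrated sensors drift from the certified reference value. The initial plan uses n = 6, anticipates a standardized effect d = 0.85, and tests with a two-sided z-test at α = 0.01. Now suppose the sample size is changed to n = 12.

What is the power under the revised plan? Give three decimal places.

Power ≈ 0.644

With n = 12: δ = d·√n = 0.85 × √12 = 2.9445. Critical value z_{0.005} = 2.576.
Revised power = Φ(δ − 2.576) + Φ(−δ − 2.576) = Φ(0.369) + Φ(-5.520) = 0.6438 + 0.0000 = 0.6438.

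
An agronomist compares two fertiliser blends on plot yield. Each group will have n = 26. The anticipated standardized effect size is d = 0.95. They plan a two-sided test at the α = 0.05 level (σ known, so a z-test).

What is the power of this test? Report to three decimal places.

Noncentrality parameter: δ = d·√(n/2) = 0.95 × √(26/2) = 3.4253
Critical value for a two-sided test at α = 0.05: z_{α/2} = 1.960.
Power = Φ(δ − 1.960) + Φ(−δ − 1.960) = Φ(1.465) + Φ(-5.385) = 0.9286 + 0.0000 = 0.9286.

Power ≈ 0.929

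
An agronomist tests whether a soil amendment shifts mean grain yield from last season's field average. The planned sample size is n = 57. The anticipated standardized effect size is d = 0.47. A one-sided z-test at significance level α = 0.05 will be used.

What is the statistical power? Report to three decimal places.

Power ≈ 0.972

Noncentrality parameter: δ = d·√n = 0.47 × √57 = 3.5484
Critical value for a one-sided test at α = 0.05: z_α = 1.645.
Power = P(Z > 1.645 − δ) = Φ(1.904) = 0.9715.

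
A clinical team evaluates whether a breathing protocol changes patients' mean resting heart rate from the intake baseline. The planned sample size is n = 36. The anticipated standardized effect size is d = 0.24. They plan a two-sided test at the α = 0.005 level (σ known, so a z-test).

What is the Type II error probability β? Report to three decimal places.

Noncentrality parameter: δ = d·√n = 0.24 × √36 = 1.4400
Critical value for a two-sided test at α = 0.005: z_{α/2} = 2.807.
Power = Φ(δ − 2.807) + Φ(−δ − 2.807) = Φ(-1.367) + Φ(-4.247) = 0.0858 + 0.0000 = 0.0858.
Type II error: β = 1 − power = 1 − 0.0858 = 0.9142.

β ≈ 0.914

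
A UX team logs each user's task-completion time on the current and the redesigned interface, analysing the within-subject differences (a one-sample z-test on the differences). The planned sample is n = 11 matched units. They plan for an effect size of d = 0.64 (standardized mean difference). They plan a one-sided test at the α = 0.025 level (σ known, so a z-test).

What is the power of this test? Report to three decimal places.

Power ≈ 0.565

Noncentrality parameter: δ = d·√n = 0.64 × √11 = 2.1226
Critical value for a one-sided test at α = 0.025: z_α = 1.960.
Power = Φ(δ − 1.960) = Φ(0.163) = 0.5646.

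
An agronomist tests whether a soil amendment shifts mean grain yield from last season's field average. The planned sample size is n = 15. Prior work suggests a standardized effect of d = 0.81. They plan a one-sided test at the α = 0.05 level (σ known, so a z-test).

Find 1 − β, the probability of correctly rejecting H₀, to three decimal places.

Power ≈ 0.932

Noncentrality parameter: δ = d·√n = 0.81 × √15 = 3.1371
Critical value for a one-sided test at α = 0.05: z_α = 1.645.
Power = Φ(δ − 1.645) = Φ(1.492) = 0.9322.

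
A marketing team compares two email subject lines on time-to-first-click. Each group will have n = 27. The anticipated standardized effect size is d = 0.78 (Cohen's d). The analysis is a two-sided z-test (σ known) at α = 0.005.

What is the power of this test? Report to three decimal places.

Power ≈ 0.523

Noncentrality parameter: δ = d·√(n/2) = 0.78 × √(27/2) = 2.8659
Critical value for a two-sided test at α = 0.005: z_{α/2} = 2.807.
Power = Φ(δ − 2.807) + Φ(−δ − 2.807) = Φ(0.059) + Φ(-5.673) = 0.5235 + 0.0000 = 0.5235.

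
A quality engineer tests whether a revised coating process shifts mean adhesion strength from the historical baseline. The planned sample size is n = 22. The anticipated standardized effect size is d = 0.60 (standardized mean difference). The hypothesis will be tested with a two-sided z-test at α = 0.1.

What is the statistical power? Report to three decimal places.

Noncentrality parameter: δ = d·√n = 0.60 × √22 = 2.8142
Two-sided α = 0.1 → critical value z_{0.05} = 1.645.
Power = Φ(δ − 1.645) + Φ(−δ − 1.645) = Φ(1.169) + Φ(-4.459) = 0.8789 + 0.0000 = 0.8789.

Power ≈ 0.879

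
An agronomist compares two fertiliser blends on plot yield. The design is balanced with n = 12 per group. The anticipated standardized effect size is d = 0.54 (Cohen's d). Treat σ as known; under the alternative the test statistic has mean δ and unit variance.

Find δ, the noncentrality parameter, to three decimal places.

The noncentrality parameter scales effect size by the design's sample-size factor: δ = d·√(n/2) = 0.54 × √(12/2) = 1.3227

δ ≈ 1.323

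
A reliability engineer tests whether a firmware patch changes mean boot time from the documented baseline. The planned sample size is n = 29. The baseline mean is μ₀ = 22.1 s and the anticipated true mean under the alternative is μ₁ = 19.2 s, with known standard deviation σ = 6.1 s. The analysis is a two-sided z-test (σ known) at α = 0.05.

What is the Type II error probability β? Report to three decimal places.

β ≈ 0.274

Standardized effect: d = |μ₁ − μ₀| / σ = |19.2 − 22.1| / 6.1 = 0.4754
Noncentrality parameter: δ = d·√n = 0.4754 × √29 = 2.5602
Two-sided α = 0.05 → critical value z_{0.025} = 1.960.
Power = Φ(δ − 1.960) + Φ(−δ − 1.960) = Φ(0.600) + Φ(-4.520) = 0.7258 + 0.0000 = 0.7258.
Type II error: β = 1 − power = 1 − 0.7258 = 0.2742.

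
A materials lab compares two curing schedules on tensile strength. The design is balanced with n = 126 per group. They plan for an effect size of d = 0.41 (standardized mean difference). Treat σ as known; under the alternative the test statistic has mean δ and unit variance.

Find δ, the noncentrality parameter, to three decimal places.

δ = d·√(n/2) = 0.41 × √(126/2) = 3.2543

δ ≈ 3.254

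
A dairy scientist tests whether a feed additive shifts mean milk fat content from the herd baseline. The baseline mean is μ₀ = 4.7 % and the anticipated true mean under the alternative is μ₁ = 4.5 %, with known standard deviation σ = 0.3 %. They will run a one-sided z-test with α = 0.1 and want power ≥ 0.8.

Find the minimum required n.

n = 11

Standardized effect: d = |μ₁ − μ₀| / σ = |4.5 − 4.7| / 0.3 = 0.6667
For power 0.8 need Φ(δ − z_{0.1}) = 0.8, so δ = z_{0.1} + z_{0.20} = 1.282 + 0.842 = 2.123.
δ = d·√n ⇒ n = (δ/d)² = (2.123 / 0.6667)² = 10.14.
Round up to the next whole unit.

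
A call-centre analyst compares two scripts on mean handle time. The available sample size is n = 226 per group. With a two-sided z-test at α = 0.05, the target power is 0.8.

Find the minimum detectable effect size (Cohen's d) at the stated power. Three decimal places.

d ≈ 0.264

Required noncentrality: δ = z_{0.025} + z_{0.20} = 1.960 + 0.842 = 2.802.
(Lower-tail contribution to power is negligible for δ > 0.)
δ = d·√(n/2) ⇒ d = δ/√(n/2) = 2.802/√(226/2) = 0.2636.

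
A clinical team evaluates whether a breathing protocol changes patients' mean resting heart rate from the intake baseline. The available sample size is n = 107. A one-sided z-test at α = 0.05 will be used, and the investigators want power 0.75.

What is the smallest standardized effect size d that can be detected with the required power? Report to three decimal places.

d ≈ 0.224

Required noncentrality: δ = z_{0.05} + z_{0.25} = 1.645 + 0.674 = 2.319.
δ = d·√n ⇒ d = δ/√n = 2.319/√107 = 0.2242.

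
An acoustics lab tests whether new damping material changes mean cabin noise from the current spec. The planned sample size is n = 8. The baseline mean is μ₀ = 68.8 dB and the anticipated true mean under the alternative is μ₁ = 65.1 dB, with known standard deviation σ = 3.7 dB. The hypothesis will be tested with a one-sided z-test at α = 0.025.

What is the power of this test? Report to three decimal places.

Standardized effect: d = |μ₁ − μ₀| / σ = |65.1 − 68.8| / 3.7 = 1.0000
Noncentrality parameter: δ = d·√n = 1.0000 × √8 = 2.8284
Critical value for a one-sided test at α = 0.025: z_α = 1.960.
Power = P(Z > 1.960 − δ) = Φ(0.868) = 0.8074.

Power ≈ 0.807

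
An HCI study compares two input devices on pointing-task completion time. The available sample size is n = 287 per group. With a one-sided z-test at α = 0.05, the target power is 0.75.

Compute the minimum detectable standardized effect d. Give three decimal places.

Need Φ(δ − 1.645) = 0.75, so δ = 1.645 + 0.674 = 2.319.
δ = d·√(n/2) ⇒ d = δ/√(n/2) = 2.319/√(287/2) = 0.1936.

d ≈ 0.194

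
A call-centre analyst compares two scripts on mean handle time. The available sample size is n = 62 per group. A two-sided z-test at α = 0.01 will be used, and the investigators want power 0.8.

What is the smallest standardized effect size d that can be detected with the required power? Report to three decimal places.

d ≈ 0.614

Need Φ(δ − 2.576) = 0.8, so δ = 2.576 + 0.842 = 3.417.
(Lower-tail contribution to power is negligible for δ > 0.)
δ = d·√(n/2) ⇒ d = δ/√(n/2) = 3.417/√(62/2) = 0.6138.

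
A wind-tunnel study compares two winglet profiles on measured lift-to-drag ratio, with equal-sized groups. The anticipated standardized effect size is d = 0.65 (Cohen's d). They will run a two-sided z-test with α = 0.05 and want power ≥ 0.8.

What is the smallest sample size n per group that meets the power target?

n = 38 per group

Set Φ(δ − 1.960) = 0.8; then δ − 1.960 = Φ⁻¹(0.8) = 0.842, giving δ = 2.802.
(For δ > 0 the lower-tail rejection region contributes negligibly to power, so the one-term inversion is standard.)
δ = d·√(n/2) ⇒ n = 2(δ/d)² = 2 × (2.802 / 0.65)² = 37.15.
Round up to the next whole unit.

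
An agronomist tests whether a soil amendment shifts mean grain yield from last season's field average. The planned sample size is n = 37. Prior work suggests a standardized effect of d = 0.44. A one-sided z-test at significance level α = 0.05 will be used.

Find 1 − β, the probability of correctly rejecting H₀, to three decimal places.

Power ≈ 0.849

Noncentrality parameter: δ = d·√n = 0.44 × √37 = 2.6764
One-sided α = 0.05 → critical value z_{0.05} = 1.645.
Power = P(Z > 1.645 − δ) = Φ(1.032) = 0.8489.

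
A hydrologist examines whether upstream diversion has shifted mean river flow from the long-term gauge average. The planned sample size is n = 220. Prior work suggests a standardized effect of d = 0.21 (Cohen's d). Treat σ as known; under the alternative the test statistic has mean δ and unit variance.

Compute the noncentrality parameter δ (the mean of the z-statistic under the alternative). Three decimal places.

δ = d·√n = 0.21 × √220 = 3.1148

δ ≈ 3.115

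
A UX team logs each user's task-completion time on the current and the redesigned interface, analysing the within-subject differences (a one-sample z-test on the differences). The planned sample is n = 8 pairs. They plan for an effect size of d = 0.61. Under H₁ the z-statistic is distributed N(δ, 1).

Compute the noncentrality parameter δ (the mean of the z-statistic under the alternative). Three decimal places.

δ ≈ 1.725

δ = d·√n = 0.61 × √8 = 1.7253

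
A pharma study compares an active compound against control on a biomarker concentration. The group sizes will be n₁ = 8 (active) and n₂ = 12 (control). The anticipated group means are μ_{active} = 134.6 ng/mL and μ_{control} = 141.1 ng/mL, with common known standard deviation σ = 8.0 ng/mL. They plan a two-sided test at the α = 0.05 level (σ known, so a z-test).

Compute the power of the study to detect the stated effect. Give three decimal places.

Standardized effect: d = |μ_{active} − μ_{control}| / σ = |134.6 − 141.1| / 8.0 = 0.8125
Noncentrality parameter: δ = d / √(1/n₁ + 1/n₂) = 0.8125 / √(1/8 + 1/12) = 1.7801
Two-sided α = 0.05 → critical value z_{0.025} = 1.960.
Power = Φ(δ − 1.960) + Φ(−δ − 1.960) = Φ(-0.180) + Φ(-3.740) = 0.4286 + 0.0001 = 0.4287.

Power ≈ 0.429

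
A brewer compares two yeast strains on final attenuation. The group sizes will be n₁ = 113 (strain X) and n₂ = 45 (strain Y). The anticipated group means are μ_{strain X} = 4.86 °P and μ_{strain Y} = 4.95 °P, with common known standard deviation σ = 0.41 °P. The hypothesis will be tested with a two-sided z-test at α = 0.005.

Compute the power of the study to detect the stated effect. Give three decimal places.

Power ≈ 0.059

Standardized effect: d = |μ_{strain X} − μ_{strain Y}| / σ = |4.86 − 4.95| / 0.41 = 0.2195
Noncentrality parameter: δ = d / √(1/n₁ + 1/n₂) = 0.2195 / √(1/113 + 1/45) = 1.2453
Critical value for a two-sided test at α = 0.005: z_{α/2} = 2.807.
Power = Φ(δ − 2.807) + Φ(−δ − 2.807) = Φ(-1.562) + Φ(-4.052) = 0.0592 + 0.0000 = 0.0592.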